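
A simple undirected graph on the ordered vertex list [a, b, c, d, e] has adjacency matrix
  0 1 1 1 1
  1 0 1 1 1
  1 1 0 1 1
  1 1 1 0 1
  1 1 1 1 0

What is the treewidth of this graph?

4

A width-4 tree decomposition is:
Bags: B1 = {a, b, c, d, e}
Tree: (single bag)
With just one bag of size 5, the width is 5 − 1 = 4, so tw(G) ≤ 4. For the lower bound, the 5 vertices {a, b, c, d, e} are pairwise adjacent, and any tree decomposition puts a clique entirely inside one bag — forcing width ≥ 4. Therefore the treewidth is 4.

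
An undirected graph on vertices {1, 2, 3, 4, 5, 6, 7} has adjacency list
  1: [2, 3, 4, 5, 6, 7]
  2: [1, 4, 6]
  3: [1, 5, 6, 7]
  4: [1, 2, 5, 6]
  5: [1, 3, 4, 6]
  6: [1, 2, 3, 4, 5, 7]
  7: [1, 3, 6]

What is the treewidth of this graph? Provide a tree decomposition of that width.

The largest bag has 4 vertices, giving width 3; this decomposition certifies tw(G) ≤ 3. For the lower bound, the 4 vertices {1, 2, 4, 6} are pairwise adjacent, and any tree decomposition puts a clique entirely inside one bag — forcing width ≥ 3. Combining the bounds, tw(G) = 3.

Treewidth 3.
One such decomposition:
Bags: B1 = {1, 3, 5, 6}  B2 = {1, 4, 5, 6}  B3 = {1, 2, 4, 6}  B4 = {1, 3, 6, 7}
Tree: B1–B2, B2–B3, B1–B4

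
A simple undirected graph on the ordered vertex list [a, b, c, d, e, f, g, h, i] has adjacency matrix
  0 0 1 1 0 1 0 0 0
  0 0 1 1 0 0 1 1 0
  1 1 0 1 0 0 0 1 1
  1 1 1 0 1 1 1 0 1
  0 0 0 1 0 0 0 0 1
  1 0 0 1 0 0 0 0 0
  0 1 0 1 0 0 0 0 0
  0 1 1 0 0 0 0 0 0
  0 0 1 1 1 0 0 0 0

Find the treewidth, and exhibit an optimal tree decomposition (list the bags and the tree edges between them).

Every bag has size at most 3, so the width is 3 − 1 = 2 and tw(G) ≤ 2. For the lower bound, the 3 vertices {b, d, g} are pairwise adjacent, and any tree decomposition puts a clique entirely inside one bag — forcing width ≥ 2. Combining the bounds, tw(G) = 2.

Treewidth 2.
Bags: B1 = {b, c, d}  B2 = {b, c, h}  B3 = {c, d, i}  B4 = {d, e, i}  B5 = {a, c, d}  B6 = {a, d, f}  B7 = {b, d, g}
Tree: B1–B2, B1–B3, B3–B4, B1–B5, B5–B6, B1–B7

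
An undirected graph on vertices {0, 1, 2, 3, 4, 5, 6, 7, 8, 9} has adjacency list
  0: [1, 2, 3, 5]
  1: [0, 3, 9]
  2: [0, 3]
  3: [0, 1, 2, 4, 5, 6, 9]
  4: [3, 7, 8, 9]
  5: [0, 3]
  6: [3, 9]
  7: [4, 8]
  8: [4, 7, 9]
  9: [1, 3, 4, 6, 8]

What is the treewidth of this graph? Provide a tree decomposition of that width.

Every bag has size at most 3, so the width is 3 − 1 = 2 and tw(G) ≤ 2. For the lower bound, the 3 vertices {4, 8, 9} are pairwise adjacent, and any tree decomposition puts a clique entirely inside one bag — forcing width ≥ 2. Hence tw(G) = 2 exactly.

Treewidth 2.
One optimal decomposition is:
Bags: B1 = {1, 3, 9}  B2 = {3, 4, 9}  B3 = {3, 6, 9}  B4 = {4, 8, 9}  B5 = {4, 7, 8}  B6 = {0, 1, 3}  B7 = {0, 2, 3}  B8 = {0, 3, 5}
Tree: B1–B2, B2–B3, B2–B4, B4–B5, B1–B6, B6–B7, B6–B8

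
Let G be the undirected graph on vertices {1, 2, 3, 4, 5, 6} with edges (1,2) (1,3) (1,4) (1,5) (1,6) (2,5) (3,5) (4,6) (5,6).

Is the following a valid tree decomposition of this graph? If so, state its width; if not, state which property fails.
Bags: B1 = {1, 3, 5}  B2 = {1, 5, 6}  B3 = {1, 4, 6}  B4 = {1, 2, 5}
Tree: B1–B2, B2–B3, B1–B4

Yes; width 2.

Checking the three conditions: (i) the bags cover all of {1, 2, 3, 4, 5, 6}; (ii) for each edge, some bag contains both endpoints; (iii) the bags containing any fixed vertex form a subtree. All hold, so the decomposition is valid with width 3 − 1 = 2.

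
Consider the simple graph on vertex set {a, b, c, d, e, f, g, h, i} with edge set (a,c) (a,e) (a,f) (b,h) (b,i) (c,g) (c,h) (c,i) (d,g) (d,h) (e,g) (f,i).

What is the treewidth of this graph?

3

A width-3 tree decomposition is:
Bags: B1 = {a, d, e, g}  B2 = {a, c, d, g}  B3 = {a, c, d, h}  B4 = {a, c, f, h}  B5 = {c, f, h, i}  B6 = {b, f, h, i}
Tree: B1–B2, B2–B3, B3–B4, B4–B5, B5–B6
Every bag has size at most 4, so the width is 4 − 1 = 3 and tw(G) ≤ 3. For the lower bound: the 4 vertex sets {d,e,g}, {a}, {c}, {b,f,h,i} are disjoint, each induces a connected subgraph, and every pair is joined by at least one edge of G. Contracting each set to a single vertex therefore yields K_{4} as a minor, and since treewidth is minor-monotone, tw(G) ≥ tw(K_{4}) = 3. Hence tw(G) = 3 exactly.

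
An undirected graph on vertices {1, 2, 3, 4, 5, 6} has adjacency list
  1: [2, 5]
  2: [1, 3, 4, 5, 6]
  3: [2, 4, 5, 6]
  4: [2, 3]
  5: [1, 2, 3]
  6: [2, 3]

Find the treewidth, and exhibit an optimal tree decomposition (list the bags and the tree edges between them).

Treewidth 2.
One such decomposition:
Bags: B1 = {2, 3, 5}  B2 = {1, 2, 5}  B3 = {2, 3, 4}  B4 = {2, 3, 6}
Tree: B1–B2, B1–B3, B3–B4

Every bag has size at most 3, so the width is 3 − 1 = 2 and tw(G) ≤ 2. On the other hand G contains the 3-clique {1, 2, 5}. A clique must lie in a single bag of any decomposition, so no decomposition can have width below 2. Therefore the treewidth is 2.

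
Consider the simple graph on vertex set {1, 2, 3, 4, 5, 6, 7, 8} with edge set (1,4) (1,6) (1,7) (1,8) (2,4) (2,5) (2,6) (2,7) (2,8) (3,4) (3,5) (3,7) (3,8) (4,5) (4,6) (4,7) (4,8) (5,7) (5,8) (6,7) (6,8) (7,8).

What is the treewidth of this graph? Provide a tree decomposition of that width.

The largest bag has 5 vertices, giving width 4; this decomposition certifies tw(G) ≤ 4. Conversely, {1, 4, 6, 7, 8} is a clique of size 5, and the vertices of any clique must share a bag in every tree decomposition; so some bag has ≥ 5 vertices and tw(G) ≥ 4. Hence tw(G) = 4 exactly.

Treewidth 4.
One such decomposition:
Bags: B1 = {2, 4, 6, 7, 8}  B2 = {2, 4, 5, 7, 8}  B3 = {1, 4, 6, 7, 8}  B4 = {3, 4, 5, 7, 8}
Tree: B1–B2, B1–B3, B2–B4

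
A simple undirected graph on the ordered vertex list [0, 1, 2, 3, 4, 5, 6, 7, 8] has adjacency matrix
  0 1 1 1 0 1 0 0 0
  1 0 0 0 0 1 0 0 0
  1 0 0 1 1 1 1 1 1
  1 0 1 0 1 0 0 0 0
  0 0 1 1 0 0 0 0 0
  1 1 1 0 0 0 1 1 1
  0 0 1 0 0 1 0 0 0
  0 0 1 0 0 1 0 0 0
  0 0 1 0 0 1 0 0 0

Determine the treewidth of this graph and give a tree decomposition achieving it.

Treewidth 2.
One such decomposition:
Bags: B1 = {0, 2, 5}  B2 = {0, 1, 5}  B3 = {0, 2, 3}  B4 = {2, 5, 8}  B5 = {2, 5, 6}  B6 = {2, 3, 4}  B7 = {2, 5, 7}
Tree: B1–B2, B1–B3, B1–B4, B1–B5, B3–B6, B5–B7

Each bag holds 3 vertices, so the decomposition has width 2, which upper-bounds the treewidth. On the other hand G contains the 3-clique {0, 1, 5}. A clique must lie in a single bag of any decomposition, so no decomposition can have width below 2. The upper and lower bounds meet at 2, so that is the treewidth.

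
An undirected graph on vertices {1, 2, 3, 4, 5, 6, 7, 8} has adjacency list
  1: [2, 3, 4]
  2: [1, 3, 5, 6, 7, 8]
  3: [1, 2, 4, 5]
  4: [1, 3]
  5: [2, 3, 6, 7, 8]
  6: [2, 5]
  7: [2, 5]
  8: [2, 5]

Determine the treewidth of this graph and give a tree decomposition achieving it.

Each bag holds 3 vertices, so the decomposition has width 2, which upper-bounds the treewidth. Conversely, {1, 2, 3} is a clique of size 3, and the vertices of any clique must share a bag in every tree decomposition; so some bag has ≥ 3 vertices and tw(G) ≥ 2. Hence tw(G) = 2 exactly.

Treewidth 2.
One optimal decomposition is:
Bags: B1 = {1, 2, 3}  B2 = {2, 3, 5}  B3 = {2, 5, 7}  B4 = {1, 3, 4}  B5 = {2, 5, 8}  B6 = {2, 5, 6}
Tree: B1–B2, B2–B3, B1–B4, B2–B5, B3–B6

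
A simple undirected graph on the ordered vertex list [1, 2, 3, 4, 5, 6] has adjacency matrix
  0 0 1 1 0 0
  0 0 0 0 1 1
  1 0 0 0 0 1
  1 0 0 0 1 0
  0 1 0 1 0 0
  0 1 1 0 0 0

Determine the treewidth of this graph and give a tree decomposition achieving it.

Treewidth 2.
Bags: B1 = {1, 3, 4}  B2 = {3, 4, 5}  B3 = {2, 3, 5}  B4 = {2, 3, 6}
Tree: B1–B2, B2–B3, B3–B4

Every bag has size at most 3, so the width is 3 − 1 = 2 and tw(G) ≤ 2. Since 3–1–4–5–2–6–3 is a cycle in G, G is not acyclic. Forests are exactly the graphs of treewidth ≤ 1, so tw(G) ≥ 2. Hence tw(G) = 2 exactly.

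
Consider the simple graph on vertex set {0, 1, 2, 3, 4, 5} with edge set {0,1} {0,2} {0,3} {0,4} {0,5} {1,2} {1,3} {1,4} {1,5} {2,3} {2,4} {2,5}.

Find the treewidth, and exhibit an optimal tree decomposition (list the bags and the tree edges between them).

Each bag holds 4 vertices, so the decomposition has width 3, which upper-bounds the treewidth. Conversely, {0, 1, 2, 3} is a clique of size 4, and the vertices of any clique must share a bag in every tree decomposition; so some bag has ≥ 4 vertices and tw(G) ≥ 3. The upper and lower bounds meet at 3, so that is the treewidth.

Treewidth 3.
One optimal decomposition is:
Bags: B1 = {0, 1, 2, 4}  B2 = {0, 1, 2, 5}  B3 = {0, 1, 2, 3}
Tree: B1–B2, B1–B3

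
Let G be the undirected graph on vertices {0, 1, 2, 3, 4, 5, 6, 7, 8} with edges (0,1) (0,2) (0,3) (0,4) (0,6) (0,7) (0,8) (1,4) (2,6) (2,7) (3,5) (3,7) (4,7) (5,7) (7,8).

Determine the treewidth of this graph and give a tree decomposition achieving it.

Every bag has size at most 3, so the width is 3 − 1 = 2 and tw(G) ≤ 2. Conversely, {0, 1, 4} is a clique of size 3, and the vertices of any clique must share a bag in every tree decomposition; so some bag has ≥ 3 vertices and tw(G) ≥ 2. Hence tw(G) = 2 exactly.

Treewidth 2.
Bags: B1 = {0, 3, 7}  B2 = {3, 5, 7}  B3 = {0, 2, 7}  B4 = {0, 4, 7}  B5 = {0, 7, 8}  B6 = {0, 1, 4}  B7 = {0, 2, 6}
Tree: B1–B2, B1–B3, B3–B4, B1–B5, B4–B6, B3–B7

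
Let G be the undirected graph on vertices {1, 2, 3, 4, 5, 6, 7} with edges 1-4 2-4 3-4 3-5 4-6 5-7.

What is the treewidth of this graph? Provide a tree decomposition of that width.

Treewidth 1.
One such decomposition:
Bags: B1 = {2, 4}  B2 = {1, 4}  B3 = {3, 4}  B4 = {4, 6}  B5 = {3, 5}  B6 = {5, 7}
Tree: B1–B2, B2–B3, B3–B4, B3–B5, B5–B6

Each bag holds 2 vertices, so the decomposition has width 1, which upper-bounds the treewidth. G has an edge, so its treewidth is at least 1. Combining the bounds, tw(G) = 1.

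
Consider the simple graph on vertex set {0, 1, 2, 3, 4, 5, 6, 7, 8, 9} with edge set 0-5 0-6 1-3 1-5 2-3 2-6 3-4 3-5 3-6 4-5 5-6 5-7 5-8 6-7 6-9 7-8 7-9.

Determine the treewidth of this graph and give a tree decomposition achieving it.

The largest bag has 3 vertices, giving width 2; this decomposition certifies tw(G) ≤ 2. For the lower bound, the 3 vertices {6, 7, 9} are pairwise adjacent, and any tree decomposition puts a clique entirely inside one bag — forcing width ≥ 2. The upper and lower bounds meet at 2, so that is the treewidth.

Treewidth 2.
One optimal decomposition is:
Bags: B1 = {5, 6, 7}  B2 = {3, 5, 6}  B3 = {3, 4, 5}  B4 = {6, 7, 9}  B5 = {1, 3, 5}  B6 = {2, 3, 6}  B7 = {0, 5, 6}  B8 = {5, 7, 8}
Tree: B1–B2, B2–B3, B1–B4, B2–B5, B2–B6, B1–B7, B1–B8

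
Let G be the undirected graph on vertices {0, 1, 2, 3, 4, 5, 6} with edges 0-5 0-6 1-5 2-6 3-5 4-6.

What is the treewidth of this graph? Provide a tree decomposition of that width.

Treewidth 1.
One such decomposition:
Bags: B1 = {0, 6}  B2 = {0, 5}  B3 = {4, 6}  B4 = {1, 5}  B5 = {3, 5}  B6 = {2, 6}
Tree: B1–B2, B1–B3, B2–B4, B4–B5, B1–B6

Each bag holds 2 vertices, so the decomposition has width 1, which upper-bounds the treewidth. Any graph with an edge has treewidth ≥ 1, and G has the edge 0–6. Combining the bounds, tw(G) = 1.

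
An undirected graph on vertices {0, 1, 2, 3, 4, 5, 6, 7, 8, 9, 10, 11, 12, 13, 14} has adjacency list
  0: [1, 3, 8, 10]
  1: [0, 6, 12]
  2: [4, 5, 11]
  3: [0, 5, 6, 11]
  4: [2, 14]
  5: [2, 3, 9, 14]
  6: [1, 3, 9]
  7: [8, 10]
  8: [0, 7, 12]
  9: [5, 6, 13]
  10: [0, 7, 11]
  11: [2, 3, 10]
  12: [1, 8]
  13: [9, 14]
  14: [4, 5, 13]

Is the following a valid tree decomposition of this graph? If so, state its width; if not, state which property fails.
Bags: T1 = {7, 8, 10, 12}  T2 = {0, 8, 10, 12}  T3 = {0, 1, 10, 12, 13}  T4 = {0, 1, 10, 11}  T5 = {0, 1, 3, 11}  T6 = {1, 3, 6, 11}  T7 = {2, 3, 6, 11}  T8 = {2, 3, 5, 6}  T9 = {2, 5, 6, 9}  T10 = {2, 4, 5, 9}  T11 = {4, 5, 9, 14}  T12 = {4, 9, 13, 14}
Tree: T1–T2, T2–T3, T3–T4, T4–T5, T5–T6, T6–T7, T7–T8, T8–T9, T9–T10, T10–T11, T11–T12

A tree decomposition must satisfy three properties: every vertex lies in some bag; for every edge, both endpoints lie together in some bag; and for every vertex, the bags containing it form a connected subtree. Here bags containing vertex 13 are not connected in the tree, so the decomposition is invalid.

No — bags containing vertex 13 are not connected in the tree.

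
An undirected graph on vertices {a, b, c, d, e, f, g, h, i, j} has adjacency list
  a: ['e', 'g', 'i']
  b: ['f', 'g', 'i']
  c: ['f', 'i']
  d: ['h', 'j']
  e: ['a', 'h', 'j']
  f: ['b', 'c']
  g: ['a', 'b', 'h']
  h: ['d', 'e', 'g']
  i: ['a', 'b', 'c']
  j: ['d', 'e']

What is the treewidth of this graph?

A width-2 tree decomposition is:
Bags: B1 = {b, c, f}  B2 = {b, c, i}  B3 = {b, g, i}  B4 = {a, g, i}  B5 = {a, g, h}  B6 = {a, e, h}  B7 = {d, e, h}  B8 = {d, e, j}
Tree: B1–B2, B2–B3, B3–B4, B4–B5, B5–B6, B6–B7, B7–B8
The largest bag has 3 vertices, giving width 2; this decomposition certifies tw(G) ≤ 2. For the lower bound, G contains the cycle f–c–i–b–f, so G is not a forest; only forests have treewidth ≤ 1, hence tw(G) ≥ 2. Hence tw(G) = 2 exactly.

2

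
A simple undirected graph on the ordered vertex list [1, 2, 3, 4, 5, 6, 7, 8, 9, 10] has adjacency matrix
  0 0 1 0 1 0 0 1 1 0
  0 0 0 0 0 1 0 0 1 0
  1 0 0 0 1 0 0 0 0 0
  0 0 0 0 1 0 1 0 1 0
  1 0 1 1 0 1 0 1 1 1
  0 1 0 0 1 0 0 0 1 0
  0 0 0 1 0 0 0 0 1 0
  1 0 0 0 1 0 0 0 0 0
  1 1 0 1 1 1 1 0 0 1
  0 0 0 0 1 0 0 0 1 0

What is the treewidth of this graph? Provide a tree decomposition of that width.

Treewidth 2.
One such decomposition:
Bags: B1 = {5, 6, 9}  B2 = {1, 5, 9}  B3 = {5, 9, 10}  B4 = {4, 5, 9}  B5 = {1, 3, 5}  B6 = {4, 7, 9}  B7 = {2, 6, 9}  B8 = {1, 5, 8}
Tree: B1–B2, B1–B3, B2–B4, B2–B5, B4–B6, B1–B7, B2–B8

The largest bag has 3 vertices, giving width 2; this decomposition certifies tw(G) ≤ 2. On the other hand G contains the 3-clique {2, 6, 9}. A clique must lie in a single bag of any decomposition, so no decomposition can have width below 2. The upper and lower bounds meet at 2, so that is the treewidth.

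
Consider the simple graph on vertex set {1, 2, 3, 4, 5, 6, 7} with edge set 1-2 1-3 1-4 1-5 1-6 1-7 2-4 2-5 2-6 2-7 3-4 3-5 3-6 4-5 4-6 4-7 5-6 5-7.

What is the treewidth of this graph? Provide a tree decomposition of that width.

Treewidth 4.
One such decomposition:
Bags: B1 = {1, 2, 4, 5, 6}  B2 = {1, 3, 4, 5, 6}  B3 = {1, 2, 4, 5, 7}
Tree: B1–B2, B1–B3

Each bag holds 5 vertices, so the decomposition has width 4, which upper-bounds the treewidth. For the lower bound, the 5 vertices {1, 2, 4, 5, 6} are pairwise adjacent, and any tree decomposition puts a clique entirely inside one bag — forcing width ≥ 4. Therefore the treewidth is 4.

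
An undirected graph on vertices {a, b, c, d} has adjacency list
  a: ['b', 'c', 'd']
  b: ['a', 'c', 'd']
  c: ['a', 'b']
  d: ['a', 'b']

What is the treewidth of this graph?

2

A width-2 tree decomposition is:
Bags: B1 = {a, b, d}  B2 = {a, b, c}
Tree: B1–B2
The largest bag has 3 vertices, giving width 2; this decomposition certifies tw(G) ≤ 2. Conversely, {a, b, d} is a clique of size 3, and the vertices of any clique must share a bag in every tree decomposition; so some bag has ≥ 3 vertices and tw(G) ≥ 2. Combining the bounds, tw(G) = 2.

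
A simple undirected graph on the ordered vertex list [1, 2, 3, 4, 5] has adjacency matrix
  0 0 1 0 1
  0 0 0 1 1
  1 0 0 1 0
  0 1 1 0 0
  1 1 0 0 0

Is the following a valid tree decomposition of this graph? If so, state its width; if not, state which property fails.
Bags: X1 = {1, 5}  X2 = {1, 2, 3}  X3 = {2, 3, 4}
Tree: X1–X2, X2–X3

A tree decomposition must satisfy three properties: every vertex lies in some bag; for every edge, both endpoints lie together in some bag; and for every vertex, the bags containing it form a connected subtree. Here edge (2,5) lies in no bag, so the decomposition is invalid.

No — edge (2,5) lies in no bag.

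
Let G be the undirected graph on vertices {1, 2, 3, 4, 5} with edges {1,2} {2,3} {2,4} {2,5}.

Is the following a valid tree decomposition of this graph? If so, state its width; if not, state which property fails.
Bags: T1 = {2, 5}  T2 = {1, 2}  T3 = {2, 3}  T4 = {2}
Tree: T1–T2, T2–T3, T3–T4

No — vertex 4 appears in no bag.

A tree decomposition must satisfy three properties: every vertex lies in some bag; for every edge, both endpoints lie together in some bag; and for every vertex, the bags containing it form a connected subtree. Here vertex 4 appears in no bag, so the decomposition is invalid.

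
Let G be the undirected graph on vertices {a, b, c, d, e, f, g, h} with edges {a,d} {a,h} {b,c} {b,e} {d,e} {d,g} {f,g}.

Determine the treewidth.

A width-1 tree decomposition is:
Bags: B1 = {a, d}  B2 = {d, g}  B3 = {a, h}  B4 = {f, g}  B5 = {d, e}  B6 = {b, e}  B7 = {b, c}
Tree: B1–B2, B1–B3, B2–B4, B2–B5, B5–B6, B6–B7
The largest bag has 2 vertices, giving width 1; this decomposition certifies tw(G) ≤ 1. Since G has at least one edge (e.g. a–d), it is not an edgeless graph, so tw(G) ≥ 1. Combining the bounds, tw(G) = 1.

1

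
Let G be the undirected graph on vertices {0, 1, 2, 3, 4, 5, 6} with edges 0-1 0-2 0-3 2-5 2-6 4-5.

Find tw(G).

1

A width-1 tree decomposition is:
Bags: B1 = {0, 2}  B2 = {0, 3}  B3 = {0, 1}  B4 = {2, 5}  B5 = {4, 5}  B6 = {2, 6}
Tree: B1–B2, B1–B3, B1–B4, B4–B5, B1–B6
Each bag holds 2 vertices, so the decomposition has width 1, which upper-bounds the treewidth. G has an edge, so its treewidth is at least 1. Therefore the treewidth is 1.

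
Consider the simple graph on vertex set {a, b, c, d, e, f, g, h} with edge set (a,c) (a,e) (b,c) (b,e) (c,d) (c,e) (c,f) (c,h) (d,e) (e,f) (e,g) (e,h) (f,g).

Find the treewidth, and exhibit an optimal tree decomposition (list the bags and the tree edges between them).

Treewidth 2.
One such decomposition:
Bags: B1 = {c, e, h}  B2 = {b, c, e}  B3 = {c, e, f}  B4 = {c, d, e}  B5 = {e, f, g}  B6 = {a, c, e}
Tree: B1–B2, B1–B3, B2–B4, B3–B5, B2–B6

Each bag holds 3 vertices, so the decomposition has width 2, which upper-bounds the treewidth. Conversely, {e, f, g} is a clique of size 3, and the vertices of any clique must share a bag in every tree decomposition; so some bag has ≥ 3 vertices and tw(G) ≥ 2. Combining the bounds, tw(G) = 2.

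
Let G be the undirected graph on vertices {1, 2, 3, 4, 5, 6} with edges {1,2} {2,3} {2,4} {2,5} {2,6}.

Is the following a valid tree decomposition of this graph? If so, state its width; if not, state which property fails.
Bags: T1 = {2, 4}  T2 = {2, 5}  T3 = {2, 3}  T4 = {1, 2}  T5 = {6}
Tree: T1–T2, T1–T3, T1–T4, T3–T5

No — edge (2,6) lies in no bag.

A tree decomposition must satisfy three properties: every vertex lies in some bag; for every edge, both endpoints lie together in some bag; and for every vertex, the bags containing it form a connected subtree. Here edge (2,6) lies in no bag, so the decomposition is invalid.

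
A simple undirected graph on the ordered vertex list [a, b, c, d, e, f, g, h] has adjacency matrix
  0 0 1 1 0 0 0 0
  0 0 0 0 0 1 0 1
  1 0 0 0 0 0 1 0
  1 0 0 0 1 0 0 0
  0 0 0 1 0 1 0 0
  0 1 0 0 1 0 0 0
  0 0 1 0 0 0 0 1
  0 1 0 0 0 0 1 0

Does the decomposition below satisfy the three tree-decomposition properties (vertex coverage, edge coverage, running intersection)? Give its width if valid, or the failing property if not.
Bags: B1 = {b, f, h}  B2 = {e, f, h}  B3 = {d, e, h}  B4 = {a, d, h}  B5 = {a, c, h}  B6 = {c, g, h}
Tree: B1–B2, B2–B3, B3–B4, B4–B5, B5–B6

Every vertex of G appears in some bag (union = {a, b, c, d, e, f, g, h}); every edge is covered by a bag; and for each vertex v the set of bags containing v is connected in the bag tree. The decomposition is therefore valid. The largest bag has 3 vertices, so the width is 2.

Yes; width 2.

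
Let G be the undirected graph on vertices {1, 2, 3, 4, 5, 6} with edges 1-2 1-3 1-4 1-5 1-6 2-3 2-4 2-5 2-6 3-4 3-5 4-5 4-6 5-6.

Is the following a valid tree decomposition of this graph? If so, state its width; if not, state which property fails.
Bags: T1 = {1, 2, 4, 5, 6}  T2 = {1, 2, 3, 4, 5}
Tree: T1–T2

Yes; width 4.

Checking the three conditions: (i) the bags cover all of {1, 2, 3, 4, 5, 6}; (ii) for each edge, some bag contains both endpoints; (iii) the bags containing any fixed vertex form a subtree. All hold, so the decomposition is valid with width 5 − 1 = 4.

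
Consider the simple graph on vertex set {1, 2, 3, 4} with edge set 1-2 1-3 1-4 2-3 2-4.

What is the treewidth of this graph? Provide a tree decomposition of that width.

Treewidth 2.
One such decomposition:
Bags: B1 = {1, 2, 3}  B2 = {1, 2, 4}
Tree: B1–B2

Every bag has size at most 3, so the width is 3 − 1 = 2 and tw(G) ≤ 2. Conversely, {1, 2, 3} is a clique of size 3, and the vertices of any clique must share a bag in every tree decomposition; so some bag has ≥ 3 vertices and tw(G) ≥ 2. The upper and lower bounds meet at 2, so that is the treewidth.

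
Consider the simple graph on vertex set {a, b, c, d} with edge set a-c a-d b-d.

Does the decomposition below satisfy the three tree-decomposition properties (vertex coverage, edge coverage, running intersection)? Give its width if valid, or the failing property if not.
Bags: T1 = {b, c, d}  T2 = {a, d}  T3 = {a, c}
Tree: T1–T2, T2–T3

No — bags containing vertex c are not connected in the tree.

A tree decomposition must satisfy three properties: every vertex lies in some bag; for every edge, both endpoints lie together in some bag; and for every vertex, the bags containing it form a connected subtree. Here bags containing vertex c are not connected in the tree, so the decomposition is invalid.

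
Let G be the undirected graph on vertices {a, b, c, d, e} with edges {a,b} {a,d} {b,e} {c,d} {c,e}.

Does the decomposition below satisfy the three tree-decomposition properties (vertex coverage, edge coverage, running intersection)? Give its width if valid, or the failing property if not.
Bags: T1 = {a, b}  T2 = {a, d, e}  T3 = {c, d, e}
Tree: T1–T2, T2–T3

No — edge (e,b) lies in no bag.

A tree decomposition must satisfy three properties: every vertex lies in some bag; for every edge, both endpoints lie together in some bag; and for every vertex, the bags containing it form a connected subtree. Here edge (e,b) lies in no bag, so the decomposition is invalid.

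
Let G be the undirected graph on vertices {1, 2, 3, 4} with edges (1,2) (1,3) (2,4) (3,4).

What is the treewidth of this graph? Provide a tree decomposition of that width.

Treewidth 2.
Bags: B1 = {1, 2, 4}  B2 = {1, 3, 4}
Tree: B1–B2

Each bag holds 3 vertices, so the decomposition has width 2, which upper-bounds the treewidth. The edges 4–2–1–3–4 form a cycle, so G is not a tree and its treewidth is at least 2. Hence tw(G) = 2 exactly.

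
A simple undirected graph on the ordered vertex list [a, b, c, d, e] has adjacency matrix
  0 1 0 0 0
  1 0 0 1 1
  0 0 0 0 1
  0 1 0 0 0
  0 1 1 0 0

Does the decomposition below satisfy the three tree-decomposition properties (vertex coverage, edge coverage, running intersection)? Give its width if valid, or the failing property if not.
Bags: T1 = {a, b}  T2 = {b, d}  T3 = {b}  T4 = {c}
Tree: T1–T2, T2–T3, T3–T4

A tree decomposition must satisfy three properties: every vertex lies in some bag; for every edge, both endpoints lie together in some bag; and for every vertex, the bags containing it form a connected subtree. Here vertex e appears in no bag, so the decomposition is invalid.

No — vertex e appears in no bag.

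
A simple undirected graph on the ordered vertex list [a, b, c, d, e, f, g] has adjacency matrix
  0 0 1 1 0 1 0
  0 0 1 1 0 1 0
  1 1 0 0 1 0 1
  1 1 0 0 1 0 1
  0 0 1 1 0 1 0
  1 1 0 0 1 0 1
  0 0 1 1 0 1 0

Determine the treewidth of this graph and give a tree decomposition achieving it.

Each bag holds 4 vertices, so the decomposition has width 3, which upper-bounds the treewidth. For the lower bound: the 4 vertex sets {a,d}, {f,g}, {c}, {e} are disjoint, each induces a connected subgraph, and every pair is joined by at least one edge of G. Contracting each set to a single vertex therefore yields K_{4} as a minor, and since treewidth is minor-monotone, tw(G) ≥ tw(K_{4}) = 3. Hence tw(G) = 3 exactly.

Treewidth 3.
Bags: B1 = {a, c, d, f}  B2 = {c, d, f, g}  B3 = {c, d, e, f}  B4 = {b, c, d, f}
Tree: B1–B2, B2–B3, B3–B4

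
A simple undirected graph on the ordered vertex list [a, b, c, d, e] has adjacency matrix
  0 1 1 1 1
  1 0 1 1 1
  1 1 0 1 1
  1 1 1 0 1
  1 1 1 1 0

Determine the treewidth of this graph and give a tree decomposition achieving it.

Treewidth 4.
Bags: B1 = {a, b, c, d, e}
Tree: (single bag)

A single bag containing all 5 vertices is trivially a valid decomposition of width 4. For the lower bound, the 5 vertices {a, b, c, d, e} are pairwise adjacent, and any tree decomposition puts a clique entirely inside one bag — forcing width ≥ 4. Combining the bounds, tw(G) = 4.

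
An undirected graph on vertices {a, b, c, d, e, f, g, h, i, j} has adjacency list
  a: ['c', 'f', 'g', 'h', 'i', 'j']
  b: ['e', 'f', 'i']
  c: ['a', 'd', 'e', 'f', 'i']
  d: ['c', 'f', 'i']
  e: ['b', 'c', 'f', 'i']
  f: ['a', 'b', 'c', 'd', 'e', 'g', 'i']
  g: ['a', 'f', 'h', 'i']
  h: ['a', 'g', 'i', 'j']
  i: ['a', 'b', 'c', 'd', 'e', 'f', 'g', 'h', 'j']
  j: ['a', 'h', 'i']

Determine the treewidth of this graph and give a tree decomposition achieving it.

The largest bag has 4 vertices, giving width 3; this decomposition certifies tw(G) ≤ 3. On the other hand G contains the 4-clique {a, h, i, j}. A clique must lie in a single bag of any decomposition, so no decomposition can have width below 3. The upper and lower bounds meet at 3, so that is the treewidth.

Treewidth 3.
One optimal decomposition is:
Bags: B1 = {a, c, f, i}  B2 = {c, e, f, i}  B3 = {b, e, f, i}  B4 = {a, f, g, i}  B5 = {c, d, f, i}  B6 = {a, g, h, i}  B7 = {a, h, i, j}
Tree: B1–B2, B2–B3, B1–B4, B2–B5, B4–B6, B6–B7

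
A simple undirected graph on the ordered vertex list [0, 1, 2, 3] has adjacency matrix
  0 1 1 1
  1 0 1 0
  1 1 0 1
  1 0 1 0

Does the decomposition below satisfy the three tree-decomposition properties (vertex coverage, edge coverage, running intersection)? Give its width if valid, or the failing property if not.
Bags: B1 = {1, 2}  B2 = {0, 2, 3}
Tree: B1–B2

A tree decomposition must satisfy three properties: every vertex lies in some bag; for every edge, both endpoints lie together in some bag; and for every vertex, the bags containing it form a connected subtree. Here edge (0,1) lies in no bag, so the decomposition is invalid.

No — edge (0,1) lies in no bag.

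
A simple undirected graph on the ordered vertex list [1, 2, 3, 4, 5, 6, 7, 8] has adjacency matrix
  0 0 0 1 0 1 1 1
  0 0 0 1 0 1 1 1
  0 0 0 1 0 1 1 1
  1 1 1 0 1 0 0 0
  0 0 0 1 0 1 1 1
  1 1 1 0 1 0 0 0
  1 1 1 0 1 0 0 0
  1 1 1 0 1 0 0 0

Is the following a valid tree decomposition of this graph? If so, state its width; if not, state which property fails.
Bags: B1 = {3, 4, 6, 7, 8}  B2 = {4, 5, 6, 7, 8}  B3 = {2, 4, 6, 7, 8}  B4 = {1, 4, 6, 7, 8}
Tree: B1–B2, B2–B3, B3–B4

Yes; width 4.

Vertex coverage: the bags together contain {1, 2, 3, 4, 5, 6, 7, 8}, the full vertex set. Edge coverage: each edge of G has both endpoints in at least one bag. Running intersection: for every vertex, the bags containing it form a connected subtree. All three properties hold, so this is a valid tree decomposition of width max|bag| − 1 = 4, and hence tw(G) ≤ 4.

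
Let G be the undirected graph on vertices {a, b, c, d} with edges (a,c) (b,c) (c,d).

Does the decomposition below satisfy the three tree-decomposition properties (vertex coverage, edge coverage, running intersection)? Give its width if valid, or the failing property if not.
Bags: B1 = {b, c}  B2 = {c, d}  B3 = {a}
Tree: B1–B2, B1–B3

A tree decomposition must satisfy three properties: every vertex lies in some bag; for every edge, both endpoints lie together in some bag; and for every vertex, the bags containing it form a connected subtree. Here edge (c,a) lies in no bag, so the decomposition is invalid.

No — edge (c,a) lies in no bag.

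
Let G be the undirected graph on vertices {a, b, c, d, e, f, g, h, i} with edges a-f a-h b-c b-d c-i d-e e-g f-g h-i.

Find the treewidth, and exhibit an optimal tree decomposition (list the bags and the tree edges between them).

Every bag has size at most 3, so the width is 3 − 1 = 2 and tw(G) ≤ 2. Since h–i–c–b–d–e–g–f–a–h is a cycle in G, G is not acyclic. Forests are exactly the graphs of treewidth ≤ 1, so tw(G) ≥ 2. Therefore the treewidth is 2.

Treewidth 2.
One such decomposition:
Bags: B1 = {c, h, i}  B2 = {b, c, h}  B3 = {b, d, h}  B4 = {d, e, h}  B5 = {e, g, h}  B6 = {f, g, h}  B7 = {a, f, h}
Tree: B1–B2, B2–B3, B3–B4, B4–B5, B5–B6, B6–B7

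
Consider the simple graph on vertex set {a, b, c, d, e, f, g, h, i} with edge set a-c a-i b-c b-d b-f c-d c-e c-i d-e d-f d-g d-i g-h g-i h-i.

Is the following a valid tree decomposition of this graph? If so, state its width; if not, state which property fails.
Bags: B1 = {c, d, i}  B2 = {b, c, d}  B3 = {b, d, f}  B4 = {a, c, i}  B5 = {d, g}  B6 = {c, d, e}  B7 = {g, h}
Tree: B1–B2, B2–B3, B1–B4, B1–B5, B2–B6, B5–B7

A tree decomposition must satisfy three properties: every vertex lies in some bag; for every edge, both endpoints lie together in some bag; and for every vertex, the bags containing it form a connected subtree. Here edge (i,g) lies in no bag, so the decomposition is invalid.

No — edge (i,g) lies in no bag.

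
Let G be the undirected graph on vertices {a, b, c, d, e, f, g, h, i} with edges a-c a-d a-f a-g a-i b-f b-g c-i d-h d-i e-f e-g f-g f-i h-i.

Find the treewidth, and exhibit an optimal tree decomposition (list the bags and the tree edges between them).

Treewidth 2.
One optimal decomposition is:
Bags: B1 = {e, f, g}  B2 = {a, f, g}  B3 = {a, f, i}  B4 = {a, d, i}  B5 = {d, h, i}  B6 = {b, f, g}  B7 = {a, c, i}
Tree: B1–B2, B2–B3, B3–B4, B4–B5, B1–B6, B4–B7

Each bag holds 3 vertices, so the decomposition has width 2, which upper-bounds the treewidth. Conversely, {d, h, i} is a clique of size 3, and the vertices of any clique must share a bag in every tree decomposition; so some bag has ≥ 3 vertices and tw(G) ≥ 2. The upper and lower bounds meet at 2, so that is the treewidth.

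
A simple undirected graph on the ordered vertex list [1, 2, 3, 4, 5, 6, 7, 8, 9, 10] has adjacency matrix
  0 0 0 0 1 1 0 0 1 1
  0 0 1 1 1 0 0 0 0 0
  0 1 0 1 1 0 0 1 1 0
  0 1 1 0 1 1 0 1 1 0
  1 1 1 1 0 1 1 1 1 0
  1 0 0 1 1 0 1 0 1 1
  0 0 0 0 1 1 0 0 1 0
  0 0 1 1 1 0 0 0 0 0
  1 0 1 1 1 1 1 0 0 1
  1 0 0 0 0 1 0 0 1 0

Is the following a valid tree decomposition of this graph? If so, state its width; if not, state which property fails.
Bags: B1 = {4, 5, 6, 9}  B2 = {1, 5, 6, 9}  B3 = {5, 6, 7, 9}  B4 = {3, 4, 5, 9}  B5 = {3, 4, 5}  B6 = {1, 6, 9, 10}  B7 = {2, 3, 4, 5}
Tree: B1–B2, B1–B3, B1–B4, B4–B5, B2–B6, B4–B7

No — vertex 8 appears in no bag.

A tree decomposition must satisfy three properties: every vertex lies in some bag; for every edge, both endpoints lie together in some bag; and for every vertex, the bags containing it form a connected subtree. Here vertex 8 appears in no bag, so the decomposition is invalid.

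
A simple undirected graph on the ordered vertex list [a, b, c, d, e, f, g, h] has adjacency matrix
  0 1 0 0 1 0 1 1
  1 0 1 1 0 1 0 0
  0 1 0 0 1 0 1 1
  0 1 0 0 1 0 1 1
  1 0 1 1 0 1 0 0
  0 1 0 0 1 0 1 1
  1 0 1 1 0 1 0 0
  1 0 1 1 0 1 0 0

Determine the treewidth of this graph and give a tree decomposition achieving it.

Treewidth 4.
Bags: B1 = {a, b, e, g, h}  B2 = {b, e, f, g, h}  B3 = {b, c, e, g, h}  B4 = {b, d, e, g, h}
Tree: B1–B2, B2–B3, B3–B4

Each bag holds 5 vertices, so the decomposition has width 4, which upper-bounds the treewidth. For the lower bound: the 5 vertex sets {a,g}, {f,h}, {b,c}, {e}, {d} are disjoint, each induces a connected subgraph, and every pair is joined by at least one edge of G. Contracting each set to a single vertex therefore yields K_{5} as a minor, and since treewidth is minor-monotone, tw(G) ≥ tw(K_{5}) = 4. Therefore the treewidth is 4.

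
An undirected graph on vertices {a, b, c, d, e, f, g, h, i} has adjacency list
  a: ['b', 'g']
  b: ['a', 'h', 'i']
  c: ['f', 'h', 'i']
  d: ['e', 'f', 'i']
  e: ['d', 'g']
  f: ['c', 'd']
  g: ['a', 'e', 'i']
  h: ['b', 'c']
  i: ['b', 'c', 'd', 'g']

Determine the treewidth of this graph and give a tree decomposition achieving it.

Treewidth 3.
One such decomposition:
Bags: B1 = {a, b, c, h}  B2 = {a, b, c, i}  B3 = {a, c, g, i}  B4 = {c, f, g, i}  B5 = {d, f, g, i}  B6 = {d, e, f, g}
Tree: B1–B2, B2–B3, B3–B4, B4–B5, B5–B6

Every bag has size at most 4, so the width is 4 − 1 = 3 and tw(G) ≤ 3. For the lower bound: the 4 vertex sets {a,b,h}, {c}, {i}, {d,e,f,g} are disjoint, each induces a connected subgraph, and every pair is joined by at least one edge of G. Contracting each set to a single vertex therefore yields K_{4} as a minor, and since treewidth is minor-monotone, tw(G) ≥ tw(K_{4}) = 3. Therefore the treewidth is 3.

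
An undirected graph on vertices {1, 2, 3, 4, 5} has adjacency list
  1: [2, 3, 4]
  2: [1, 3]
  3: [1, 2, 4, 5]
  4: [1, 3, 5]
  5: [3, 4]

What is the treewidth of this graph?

2

A width-2 tree decomposition is:
Bags: B1 = {1, 2, 3}  B2 = {1, 3, 4}  B3 = {3, 4, 5}
Tree: B1–B2, B2–B3
Every bag has size at most 3, so the width is 3 − 1 = 2 and tw(G) ≤ 2. Conversely, {1, 2, 3} is a clique of size 3, and the vertices of any clique must share a bag in every tree decomposition; so some bag has ≥ 3 vertices and tw(G) ≥ 2. Hence tw(G) = 2 exactly.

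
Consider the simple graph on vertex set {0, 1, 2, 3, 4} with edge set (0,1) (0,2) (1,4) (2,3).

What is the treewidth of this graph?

A width-1 tree decomposition is:
Bags: B1 = {1, 4}  B2 = {0, 1}  B3 = {0, 2}  B4 = {2, 3}
Tree: B1–B2, B2–B3, B3–B4
Every bag has size at most 2, so the width is 2 − 1 = 1 and tw(G) ≤ 1. Any graph with an edge has treewidth ≥ 1, and G has the edge 4–1. The upper and lower bounds meet at 1, so that is the treewidth.

1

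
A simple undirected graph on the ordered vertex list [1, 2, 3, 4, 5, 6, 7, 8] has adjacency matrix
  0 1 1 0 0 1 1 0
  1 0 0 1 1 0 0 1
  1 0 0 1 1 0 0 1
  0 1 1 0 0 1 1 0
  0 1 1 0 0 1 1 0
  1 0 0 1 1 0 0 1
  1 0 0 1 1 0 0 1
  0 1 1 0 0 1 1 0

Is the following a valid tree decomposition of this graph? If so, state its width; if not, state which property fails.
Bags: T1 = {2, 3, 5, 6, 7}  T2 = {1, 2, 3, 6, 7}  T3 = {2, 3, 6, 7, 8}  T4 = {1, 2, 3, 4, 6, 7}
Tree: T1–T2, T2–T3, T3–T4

A tree decomposition must satisfy three properties: every vertex lies in some bag; for every edge, both endpoints lie together in some bag; and for every vertex, the bags containing it form a connected subtree. Here bags containing vertex 1 are not connected in the tree, so the decomposition is invalid.

No — bags containing vertex 1 are not connected in the tree.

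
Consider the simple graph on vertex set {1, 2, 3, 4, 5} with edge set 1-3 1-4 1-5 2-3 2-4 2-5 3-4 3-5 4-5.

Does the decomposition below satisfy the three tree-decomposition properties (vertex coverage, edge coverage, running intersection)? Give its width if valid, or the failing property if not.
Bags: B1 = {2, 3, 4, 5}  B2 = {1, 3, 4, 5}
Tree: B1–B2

Yes; width 3.

Checking the three conditions: (i) the bags cover all of {1, 2, 3, 4, 5}; (ii) for each edge, some bag contains both endpoints; (iii) the bags containing any fixed vertex form a subtree. All hold, so the decomposition is valid with width 4 − 1 = 3.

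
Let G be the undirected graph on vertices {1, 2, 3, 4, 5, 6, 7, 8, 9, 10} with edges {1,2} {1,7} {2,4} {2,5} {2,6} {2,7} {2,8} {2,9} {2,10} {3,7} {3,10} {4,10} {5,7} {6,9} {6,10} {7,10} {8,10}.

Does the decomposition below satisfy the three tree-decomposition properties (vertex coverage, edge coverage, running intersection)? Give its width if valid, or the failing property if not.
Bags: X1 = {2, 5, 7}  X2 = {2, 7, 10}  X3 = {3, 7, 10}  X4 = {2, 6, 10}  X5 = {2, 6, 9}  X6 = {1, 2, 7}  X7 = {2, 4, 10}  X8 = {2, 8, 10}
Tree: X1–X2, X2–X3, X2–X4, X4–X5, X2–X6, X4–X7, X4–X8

Yes; width 2.

Vertex coverage: the bags together contain {1, 2, 3, 4, 5, 6, 7, 8, 9, 10}, the full vertex set. Edge coverage: each edge of G has both endpoints in at least one bag. Running intersection: for every vertex, the bags containing it form a connected subtree. All three properties hold, so this is a valid tree decomposition of width max|bag| − 1 = 2, and hence tw(G) ≤ 2.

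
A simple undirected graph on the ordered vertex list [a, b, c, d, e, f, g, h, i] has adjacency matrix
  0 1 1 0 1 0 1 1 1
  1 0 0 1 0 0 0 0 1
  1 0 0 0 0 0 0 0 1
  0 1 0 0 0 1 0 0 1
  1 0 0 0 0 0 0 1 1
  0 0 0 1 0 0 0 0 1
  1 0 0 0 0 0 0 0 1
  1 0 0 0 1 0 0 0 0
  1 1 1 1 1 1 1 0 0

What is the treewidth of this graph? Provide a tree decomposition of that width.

Treewidth 2.
One such decomposition:
Bags: B1 = {b, d, i}  B2 = {a, b, i}  B3 = {a, e, i}  B4 = {a, e, h}  B5 = {a, g, i}  B6 = {a, c, i}  B7 = {d, f, i}
Tree: B1–B2, B2–B3, B3–B4, B2–B5, B5–B6, B1–B7

Every bag has size at most 3, so the width is 3 − 1 = 2 and tw(G) ≤ 2. For the lower bound, the 3 vertices {a, e, h} are pairwise adjacent, and any tree decomposition puts a clique entirely inside one bag — forcing width ≥ 2. Therefore the treewidth is 2.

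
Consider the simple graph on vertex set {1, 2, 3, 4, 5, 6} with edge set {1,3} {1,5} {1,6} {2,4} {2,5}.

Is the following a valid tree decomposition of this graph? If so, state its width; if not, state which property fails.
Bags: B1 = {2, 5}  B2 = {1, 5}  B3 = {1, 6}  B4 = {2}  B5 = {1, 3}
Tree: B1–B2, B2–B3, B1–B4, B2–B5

No — vertex 4 appears in no bag.

A tree decomposition must satisfy three properties: every vertex lies in some bag; for every edge, both endpoints lie together in some bag; and for every vertex, the bags containing it form a connected subtree. Here vertex 4 appears in no bag, so the decomposition is invalid.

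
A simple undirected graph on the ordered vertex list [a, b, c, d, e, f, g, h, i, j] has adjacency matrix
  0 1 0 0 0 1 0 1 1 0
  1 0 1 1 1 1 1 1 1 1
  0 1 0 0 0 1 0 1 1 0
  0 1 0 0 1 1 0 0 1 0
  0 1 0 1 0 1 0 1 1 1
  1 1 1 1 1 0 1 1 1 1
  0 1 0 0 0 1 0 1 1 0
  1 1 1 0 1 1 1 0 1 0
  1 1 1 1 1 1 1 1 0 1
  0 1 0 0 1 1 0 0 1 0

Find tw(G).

A width-4 tree decomposition is:
Bags: B1 = {b, d, e, f, i}  B2 = {b, e, f, h, i}  B3 = {b, c, f, h, i}  B4 = {a, b, f, h, i}  B5 = {b, e, f, i, j}  B6 = {b, f, g, h, i}
Tree: B1–B2, B2–B3, B3–B4, B1–B5, B2–B6
Every bag has size at most 5, so the width is 5 − 1 = 4 and tw(G) ≤ 4. Conversely, {b, d, e, f, i} is a clique of size 5, and the vertices of any clique must share a bag in every tree decomposition; so some bag has ≥ 5 vertices and tw(G) ≥ 4. Combining the bounds, tw(G) = 4.

4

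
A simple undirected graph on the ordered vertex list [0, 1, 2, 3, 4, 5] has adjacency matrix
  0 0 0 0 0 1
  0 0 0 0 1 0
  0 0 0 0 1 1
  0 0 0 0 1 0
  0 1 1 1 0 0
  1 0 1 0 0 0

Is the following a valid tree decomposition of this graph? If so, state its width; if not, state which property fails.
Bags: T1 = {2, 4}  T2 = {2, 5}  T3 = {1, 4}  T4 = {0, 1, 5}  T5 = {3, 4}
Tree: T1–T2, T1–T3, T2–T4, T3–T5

No — bags containing vertex 1 are not connected in the tree.

A tree decomposition must satisfy three properties: every vertex lies in some bag; for every edge, both endpoints lie together in some bag; and for every vertex, the bags containing it form a connected subtree. Here bags containing vertex 1 are not connected in the tree, so the decomposition is invalid.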